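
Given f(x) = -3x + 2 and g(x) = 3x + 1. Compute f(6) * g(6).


f(6) = -16
g(6) = 19
Product = -304

-304


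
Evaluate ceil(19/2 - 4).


6


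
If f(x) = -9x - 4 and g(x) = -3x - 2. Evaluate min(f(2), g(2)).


f(2) = -22
g(2) = -8
min = -22

-22


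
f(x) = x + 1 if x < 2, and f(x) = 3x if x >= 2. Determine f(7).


7 satisfies x >= 2
f(7) = 21

21


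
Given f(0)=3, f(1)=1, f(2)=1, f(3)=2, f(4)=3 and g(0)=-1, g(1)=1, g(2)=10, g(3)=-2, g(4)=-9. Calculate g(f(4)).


f(4) = 3
g(3) = -2

-2


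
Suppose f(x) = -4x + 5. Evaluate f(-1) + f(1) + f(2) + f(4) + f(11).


f(-1) = 9
f(1) = 1
f(2) = -3
f(4) = -11
f(11) = -39
Sum = -43

-43


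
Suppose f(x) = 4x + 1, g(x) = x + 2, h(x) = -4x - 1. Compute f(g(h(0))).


h(0) = -1
g(-1) = 1
f(1) = 5

5


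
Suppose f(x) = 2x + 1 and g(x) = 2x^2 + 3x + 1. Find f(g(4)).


g(4) = 45
f(45) = 91

91


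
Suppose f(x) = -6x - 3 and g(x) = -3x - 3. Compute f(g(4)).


g(4) = -15
f(-15) = 87

87


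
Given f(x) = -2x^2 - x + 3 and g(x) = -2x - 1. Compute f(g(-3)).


g(-3) = 5
f(5) = (-2)*(5)^2 - 1*(5) + 3 = -52

-52


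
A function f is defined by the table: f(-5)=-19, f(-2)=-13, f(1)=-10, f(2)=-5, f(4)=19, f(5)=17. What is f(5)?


Reading from the table at x = 5

17


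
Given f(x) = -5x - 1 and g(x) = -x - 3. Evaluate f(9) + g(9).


f(9) = -46
g(9) = -12
Sum = -58

-58


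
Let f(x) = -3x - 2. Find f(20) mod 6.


f(20) = -62
-62 mod 6 = 4

4


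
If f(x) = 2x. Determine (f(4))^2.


f(4) = 8
(8)^2 = 64

64


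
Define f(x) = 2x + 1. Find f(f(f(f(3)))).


63


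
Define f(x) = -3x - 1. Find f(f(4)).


f(4) = -13
f(-13) = 38

38


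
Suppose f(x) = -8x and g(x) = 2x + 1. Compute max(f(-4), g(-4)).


f(-4) = 32
g(-4) = -7
max = 32

32


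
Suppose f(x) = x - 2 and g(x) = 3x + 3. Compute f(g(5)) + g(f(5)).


f(g(5)) = 16
g(f(5)) = 12
Sum = 28

28


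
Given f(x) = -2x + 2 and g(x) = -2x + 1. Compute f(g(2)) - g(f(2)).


f(g(2)) = 8
g(f(2)) = 5
Difference = 3

3


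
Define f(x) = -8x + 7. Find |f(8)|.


57


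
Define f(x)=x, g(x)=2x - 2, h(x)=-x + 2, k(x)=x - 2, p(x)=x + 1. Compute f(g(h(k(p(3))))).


-2


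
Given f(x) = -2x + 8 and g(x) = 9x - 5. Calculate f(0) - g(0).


f(0) = 8
g(0) = -5
Difference = 13

13


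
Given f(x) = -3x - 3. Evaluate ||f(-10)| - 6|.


f(-10) = 27
|27| = 27
|27 - 6| = 21

21


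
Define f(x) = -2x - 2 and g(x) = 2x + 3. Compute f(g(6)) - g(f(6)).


f(g(6)) = -32
g(f(6)) = -25
Difference = -7

-7


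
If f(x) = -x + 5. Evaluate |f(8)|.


f(8) = -3
|-3| = 3

3


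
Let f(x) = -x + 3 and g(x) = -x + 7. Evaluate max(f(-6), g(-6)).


f(-6) = 9
g(-6) = 13
max = 13

13


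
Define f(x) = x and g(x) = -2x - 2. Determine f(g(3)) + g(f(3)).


-16


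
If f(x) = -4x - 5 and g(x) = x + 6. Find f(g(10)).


g(10) = 16
f(16) = -69

-69


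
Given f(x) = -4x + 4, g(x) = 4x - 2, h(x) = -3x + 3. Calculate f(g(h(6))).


h(6) = -15
g(-15) = -62
f(-62) = 252

252


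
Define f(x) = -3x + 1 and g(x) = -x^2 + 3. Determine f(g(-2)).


g(-2) = -1
f(-1) = 4

4


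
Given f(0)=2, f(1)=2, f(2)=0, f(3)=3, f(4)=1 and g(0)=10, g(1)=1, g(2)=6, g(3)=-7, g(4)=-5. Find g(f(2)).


f(2) = 0
g(0) = 10

10


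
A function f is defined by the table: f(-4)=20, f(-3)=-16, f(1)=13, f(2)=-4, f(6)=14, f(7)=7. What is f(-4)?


Reading from the table at x = -4

20


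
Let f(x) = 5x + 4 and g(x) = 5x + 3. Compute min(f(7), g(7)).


f(7) = 39
g(7) = 38
min = 38

38


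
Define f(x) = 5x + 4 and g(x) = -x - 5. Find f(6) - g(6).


f(6) = 34
g(6) = -11
Difference = 45

45


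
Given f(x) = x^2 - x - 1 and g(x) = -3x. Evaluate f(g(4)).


g(4) = -12
f(-12) = 1*(-12)^2 - 1*(-12) - 1 = 155

155


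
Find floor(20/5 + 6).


20/5 = 4
4 + 6 = 10
floor(10) = 10

10


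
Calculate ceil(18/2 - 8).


18/2 = 9
9 - 8 = 1
ceil(1) = 1

1


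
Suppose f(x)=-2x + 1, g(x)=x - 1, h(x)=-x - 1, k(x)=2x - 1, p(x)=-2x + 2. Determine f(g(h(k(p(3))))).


p(3) = -4
k(-4) = -9
h(-9) = 8
g(8) = 7
f(7) = -13

-13


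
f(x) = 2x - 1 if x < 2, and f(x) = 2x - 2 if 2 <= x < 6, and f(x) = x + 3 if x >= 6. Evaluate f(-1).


-1 satisfies x < 2
f(-1) = -3

-3


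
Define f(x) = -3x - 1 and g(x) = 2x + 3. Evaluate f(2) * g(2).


-49


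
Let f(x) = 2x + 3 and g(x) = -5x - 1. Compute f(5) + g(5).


f(5) = 13
g(5) = -26
Sum = -13

-13


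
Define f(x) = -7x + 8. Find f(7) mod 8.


7


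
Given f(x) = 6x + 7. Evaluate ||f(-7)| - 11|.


f(-7) = -35
|-35| = 35
|35 - 11| = 24

24


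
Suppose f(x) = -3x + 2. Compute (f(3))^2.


f(3) = -7
(-7)^2 = 49

49


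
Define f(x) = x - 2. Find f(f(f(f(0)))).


f(0) = -2
f(-2) = -4
f(-4) = -6
f(-6) = -8

-8


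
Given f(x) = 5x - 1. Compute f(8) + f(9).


f(8) = 39
f(9) = 44
Sum = 83

83


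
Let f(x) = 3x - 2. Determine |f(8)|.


f(8) = 22
|22| = 22

22


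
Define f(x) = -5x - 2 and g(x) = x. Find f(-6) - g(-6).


f(-6) = 28
g(-6) = -6
Difference = 34

34


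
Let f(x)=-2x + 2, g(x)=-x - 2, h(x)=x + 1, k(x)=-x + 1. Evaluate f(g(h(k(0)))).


k(0) = 1
h(1) = 2
g(2) = -4
f(-4) = 10

10


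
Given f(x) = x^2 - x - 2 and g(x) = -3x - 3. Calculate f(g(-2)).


g(-2) = 3
f(3) = 1*(3)^2 - 1*(3) - 2 = 4

4


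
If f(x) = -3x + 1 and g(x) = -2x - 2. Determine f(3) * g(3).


64


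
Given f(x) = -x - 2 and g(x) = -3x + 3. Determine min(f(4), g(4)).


f(4) = -6
g(4) = -9
min = -9

-9


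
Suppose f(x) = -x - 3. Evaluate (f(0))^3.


-27


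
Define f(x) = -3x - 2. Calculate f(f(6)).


f(6) = -20
f(-20) = 58

58


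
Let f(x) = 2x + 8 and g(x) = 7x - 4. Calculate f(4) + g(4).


f(4) = 16
g(4) = 24
Sum = 40

40


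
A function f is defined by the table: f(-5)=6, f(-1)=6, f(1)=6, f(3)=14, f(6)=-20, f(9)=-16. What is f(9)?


Reading from the table at x = 9

-16


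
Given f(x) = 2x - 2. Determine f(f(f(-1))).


f(-1) = -4
f(-4) = -10
f(-10) = -22

-22


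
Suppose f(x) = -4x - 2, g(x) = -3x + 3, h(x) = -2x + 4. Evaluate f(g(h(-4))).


h(-4) = 12
g(12) = -33
f(-33) = 130

130


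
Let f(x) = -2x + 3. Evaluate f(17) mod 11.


f(17) = -31
-31 mod 11 = 2

2


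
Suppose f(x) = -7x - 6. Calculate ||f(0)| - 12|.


f(0) = -6
|-6| = 6
|6 - 12| = 6

6


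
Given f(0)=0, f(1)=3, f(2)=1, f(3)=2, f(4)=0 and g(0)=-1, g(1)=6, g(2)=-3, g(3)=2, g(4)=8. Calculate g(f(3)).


f(3) = 2
g(2) = -3

-3


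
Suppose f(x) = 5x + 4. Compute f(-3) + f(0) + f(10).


f(-3) = -11
f(0) = 4
f(10) = 54
Sum = 47

47


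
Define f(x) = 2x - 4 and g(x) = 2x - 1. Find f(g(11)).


g(11) = 21
f(21) = 38

38


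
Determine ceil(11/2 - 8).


11/2 = 5.5
5.5 - 8 = -2.5
ceil(-2.5) = -2

-2


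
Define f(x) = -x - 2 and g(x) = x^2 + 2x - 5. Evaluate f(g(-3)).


0


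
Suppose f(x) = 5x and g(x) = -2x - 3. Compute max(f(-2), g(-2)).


f(-2) = -10
g(-2) = 1
max = 1

1


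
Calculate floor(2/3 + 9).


2/3 = 0.6667
0.6667 + 9 = 9.6667
floor(9.6667) = 9

9


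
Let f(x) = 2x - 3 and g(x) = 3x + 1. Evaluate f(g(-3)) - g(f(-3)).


7


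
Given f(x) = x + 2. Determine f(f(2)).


6


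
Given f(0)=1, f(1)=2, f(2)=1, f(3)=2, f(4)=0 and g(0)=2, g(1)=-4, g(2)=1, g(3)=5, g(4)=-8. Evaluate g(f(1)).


f(1) = 2
g(2) = 1

1


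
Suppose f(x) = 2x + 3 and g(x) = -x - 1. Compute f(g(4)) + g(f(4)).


-19


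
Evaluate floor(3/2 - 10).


-9


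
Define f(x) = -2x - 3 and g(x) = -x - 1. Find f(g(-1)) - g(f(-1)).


f(g(-1)) = -3
g(f(-1)) = 0
Difference = -3

-3


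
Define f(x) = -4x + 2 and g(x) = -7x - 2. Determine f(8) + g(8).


f(8) = -30
g(8) = -58
Sum = -88

-88


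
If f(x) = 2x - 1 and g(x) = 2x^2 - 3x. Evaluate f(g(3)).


17


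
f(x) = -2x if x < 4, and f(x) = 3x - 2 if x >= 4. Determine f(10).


10 satisfies x >= 4
f(10) = 28

28


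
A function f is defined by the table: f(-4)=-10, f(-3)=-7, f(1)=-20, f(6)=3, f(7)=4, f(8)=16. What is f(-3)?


Reading from the table at x = -3

-7


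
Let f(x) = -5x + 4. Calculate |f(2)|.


f(2) = -6
|-6| = 6

6


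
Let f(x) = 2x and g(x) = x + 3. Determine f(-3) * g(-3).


0


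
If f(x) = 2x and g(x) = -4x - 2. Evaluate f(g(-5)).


g(-5) = 18
f(18) = 36

36


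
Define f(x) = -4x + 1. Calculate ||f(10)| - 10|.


f(10) = -39
|-39| = 39
|39 - 10| = 29

29


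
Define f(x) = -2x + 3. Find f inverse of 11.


Solve -2x + 3 = 11
x = (11 - 3) / (-2) = -4

-4


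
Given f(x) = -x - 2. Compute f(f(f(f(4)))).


f(4) = -6
f(-6) = 4
f(4) = -6
f(-6) = 4

4


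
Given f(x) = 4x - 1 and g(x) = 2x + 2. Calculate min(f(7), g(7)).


f(7) = 27
g(7) = 16
min = 16

16


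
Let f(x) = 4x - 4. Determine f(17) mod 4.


f(17) = 64
64 mod 4 = 0

0


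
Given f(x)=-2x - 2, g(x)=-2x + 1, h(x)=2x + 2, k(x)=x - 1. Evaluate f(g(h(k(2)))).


k(2) = 1
h(1) = 4
g(4) = -7
f(-7) = 12

12


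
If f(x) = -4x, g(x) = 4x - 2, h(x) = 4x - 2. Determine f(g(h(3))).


h(3) = 10
g(10) = 38
f(38) = -152

-152


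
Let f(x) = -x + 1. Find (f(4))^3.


f(4) = -3
(-3)^3 = -27

-27


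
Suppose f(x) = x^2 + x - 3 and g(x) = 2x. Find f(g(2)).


g(2) = 4
f(4) = 1*(4)^2 + 1*(4) - 3 = 17

17


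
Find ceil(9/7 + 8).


9/7 = 1.2857
1.2857 + 8 = 9.2857
ceil(9.2857) = 10

10


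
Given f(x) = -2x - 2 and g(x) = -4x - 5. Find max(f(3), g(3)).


f(3) = -8
g(3) = -17
max = -8

-8


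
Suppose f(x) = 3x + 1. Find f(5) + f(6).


f(5) = 16
f(6) = 19
Sum = 35

35


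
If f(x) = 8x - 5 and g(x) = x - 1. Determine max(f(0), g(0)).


-1


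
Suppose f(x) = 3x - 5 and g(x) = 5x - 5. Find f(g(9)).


g(9) = 40
f(40) = 115

115


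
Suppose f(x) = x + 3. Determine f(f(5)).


11


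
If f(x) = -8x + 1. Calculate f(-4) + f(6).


f(-4) = 33
f(6) = -47
Sum = -14

-14


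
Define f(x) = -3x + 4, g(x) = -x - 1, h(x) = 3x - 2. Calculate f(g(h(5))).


h(5) = 13
g(13) = -14
f(-14) = 46

46


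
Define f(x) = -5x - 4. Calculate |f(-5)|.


21


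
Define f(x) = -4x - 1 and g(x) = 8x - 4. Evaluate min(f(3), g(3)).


f(3) = -13
g(3) = 20
min = -13

-13


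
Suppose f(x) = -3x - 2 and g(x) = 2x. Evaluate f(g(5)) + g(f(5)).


f(g(5)) = -32
g(f(5)) = -34
Sum = -66

-66


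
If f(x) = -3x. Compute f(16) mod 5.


f(16) = -48
-48 mod 5 = 2

2


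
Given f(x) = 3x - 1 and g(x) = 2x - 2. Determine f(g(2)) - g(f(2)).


-3


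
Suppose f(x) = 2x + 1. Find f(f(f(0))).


f(0) = 1
f(1) = 3
f(3) = 7

7


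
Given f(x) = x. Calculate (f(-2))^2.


f(-2) = -2
(-2)^2 = 4

4


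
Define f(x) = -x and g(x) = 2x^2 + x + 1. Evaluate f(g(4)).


g(4) = 37
f(37) = -37

-37


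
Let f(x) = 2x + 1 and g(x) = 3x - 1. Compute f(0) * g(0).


f(0) = 1
g(0) = -1
Product = -1

-1


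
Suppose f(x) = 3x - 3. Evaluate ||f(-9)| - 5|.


25


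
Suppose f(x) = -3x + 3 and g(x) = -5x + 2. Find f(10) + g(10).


f(10) = -27
g(10) = -48
Sum = -75

-75


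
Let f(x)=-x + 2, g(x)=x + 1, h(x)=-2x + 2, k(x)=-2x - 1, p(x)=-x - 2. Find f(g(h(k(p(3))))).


17


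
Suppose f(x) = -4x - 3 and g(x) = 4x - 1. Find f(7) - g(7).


f(7) = -31
g(7) = 27
Difference = -58

-58


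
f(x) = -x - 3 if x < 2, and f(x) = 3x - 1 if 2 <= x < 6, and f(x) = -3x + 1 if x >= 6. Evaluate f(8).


8 satisfies x >= 6
f(8) = -23

-23


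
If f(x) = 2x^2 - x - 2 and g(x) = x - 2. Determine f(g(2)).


g(2) = 0
f(0) = 2*(0)^2 - 1*(0) - 2 = -2

-2


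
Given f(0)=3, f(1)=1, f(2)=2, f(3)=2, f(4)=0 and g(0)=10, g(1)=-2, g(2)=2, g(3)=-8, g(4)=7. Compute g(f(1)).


f(1) = 1
g(1) = -2

-2


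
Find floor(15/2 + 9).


15/2 = 7.5
7.5 + 9 = 16.5
floor(16.5) = 16

16


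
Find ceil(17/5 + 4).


17/5 = 3.4
3.4 + 4 = 7.4
ceil(7.4) = 8

8


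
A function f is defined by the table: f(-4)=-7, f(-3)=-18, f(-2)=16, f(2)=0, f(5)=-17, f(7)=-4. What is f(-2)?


Reading from the table at x = -2

16


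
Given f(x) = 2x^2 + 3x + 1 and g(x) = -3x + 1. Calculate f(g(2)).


g(2) = -5
f(-5) = 2*(-5)^2 + 3*(-5) + 1 = 36

36


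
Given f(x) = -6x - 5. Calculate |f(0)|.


f(0) = -5
|-5| = 5

5


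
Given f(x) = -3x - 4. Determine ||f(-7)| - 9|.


f(-7) = 17
|17| = 17
|17 - 9| = 8

8


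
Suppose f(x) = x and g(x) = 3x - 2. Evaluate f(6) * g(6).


f(6) = 6
g(6) = 16
Product = 96

96


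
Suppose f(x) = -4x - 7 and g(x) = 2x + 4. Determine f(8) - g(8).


f(8) = -39
g(8) = 20
Difference = -59

-59


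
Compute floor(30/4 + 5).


30/4 = 7.5
7.5 + 5 = 12.5
floor(12.5) = 12

12


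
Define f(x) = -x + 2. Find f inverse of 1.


1


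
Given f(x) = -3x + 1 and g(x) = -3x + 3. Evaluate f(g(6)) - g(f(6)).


f(g(6)) = 46
g(f(6)) = 54
Difference = -8

-8


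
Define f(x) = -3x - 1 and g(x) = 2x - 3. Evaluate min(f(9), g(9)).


f(9) = -28
g(9) = 15
min = -28

-28


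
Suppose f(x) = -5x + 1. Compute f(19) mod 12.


f(19) = -94
-94 mod 12 = 2

2


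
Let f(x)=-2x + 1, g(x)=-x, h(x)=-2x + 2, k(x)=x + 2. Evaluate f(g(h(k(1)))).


k(1) = 3
h(3) = -4
g(-4) = 4
f(4) = -7

-7


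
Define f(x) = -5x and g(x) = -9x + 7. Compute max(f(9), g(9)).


f(9) = -45
g(9) = -74
max = -45

-45


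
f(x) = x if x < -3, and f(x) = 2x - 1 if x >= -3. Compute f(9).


9 satisfies x >= -3
f(9) = 17

17


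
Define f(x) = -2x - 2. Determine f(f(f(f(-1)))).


-6


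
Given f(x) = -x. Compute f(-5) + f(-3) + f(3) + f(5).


f(-5) = 5
f(-3) = 3
f(3) = -3
f(5) = -5
Sum = 0

0


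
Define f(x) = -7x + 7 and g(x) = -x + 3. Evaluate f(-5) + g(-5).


f(-5) = 42
g(-5) = 8
Sum = 50

50


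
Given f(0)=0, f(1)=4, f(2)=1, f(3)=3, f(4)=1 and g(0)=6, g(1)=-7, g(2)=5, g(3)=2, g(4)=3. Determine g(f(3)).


f(3) = 3
g(3) = 2

2


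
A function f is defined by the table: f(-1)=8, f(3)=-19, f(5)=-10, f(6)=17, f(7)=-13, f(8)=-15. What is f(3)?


-19


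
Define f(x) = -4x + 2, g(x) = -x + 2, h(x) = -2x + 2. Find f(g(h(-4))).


h(-4) = 10
g(10) = -8
f(-8) = 34

34


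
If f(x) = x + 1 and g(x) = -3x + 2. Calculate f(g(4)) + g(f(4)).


f(g(4)) = -9
g(f(4)) = -13
Sum = -22

-22


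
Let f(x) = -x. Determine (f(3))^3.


f(3) = -3
(-3)^3 = -27

-27


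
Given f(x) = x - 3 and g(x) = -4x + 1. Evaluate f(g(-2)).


g(-2) = 9
f(9) = 6

6


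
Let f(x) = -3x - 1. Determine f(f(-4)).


f(-4) = 11
f(11) = -34

-34


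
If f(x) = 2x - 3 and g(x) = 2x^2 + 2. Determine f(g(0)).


g(0) = 2
f(2) = 1

1


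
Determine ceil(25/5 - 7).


-2


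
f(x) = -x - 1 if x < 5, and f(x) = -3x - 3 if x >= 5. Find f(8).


8 satisfies x >= 5
f(8) = -27

-27


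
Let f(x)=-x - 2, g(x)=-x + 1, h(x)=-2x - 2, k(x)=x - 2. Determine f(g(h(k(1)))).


k(1) = -1
h(-1) = 0
g(0) = 1
f(1) = -3

-3


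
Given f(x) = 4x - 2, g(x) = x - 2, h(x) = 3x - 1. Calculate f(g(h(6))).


h(6) = 17
g(17) = 15
f(15) = 58

58


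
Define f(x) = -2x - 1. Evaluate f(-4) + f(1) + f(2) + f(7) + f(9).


f(-4) = 7
f(1) = -3
f(2) = -5
f(7) = -15
f(9) = -19
Sum = -35

-35


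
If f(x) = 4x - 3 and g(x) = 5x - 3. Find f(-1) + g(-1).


-15


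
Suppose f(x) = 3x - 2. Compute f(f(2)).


f(2) = 4
f(4) = 10

10


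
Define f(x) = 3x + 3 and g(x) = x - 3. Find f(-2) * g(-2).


f(-2) = -3
g(-2) = -5
Product = 15

15


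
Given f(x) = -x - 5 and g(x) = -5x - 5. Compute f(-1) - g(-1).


f(-1) = -4
g(-1) = 0
Difference = -4

-4


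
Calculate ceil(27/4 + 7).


14


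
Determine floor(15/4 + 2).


15/4 = 3.75
3.75 + 2 = 5.75
floor(5.75) = 5

5


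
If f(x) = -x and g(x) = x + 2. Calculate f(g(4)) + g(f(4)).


f(g(4)) = -6
g(f(4)) = -2
Sum = -8

-8


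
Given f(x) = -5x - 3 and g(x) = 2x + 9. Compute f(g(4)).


g(4) = 17
f(17) = -88

-88


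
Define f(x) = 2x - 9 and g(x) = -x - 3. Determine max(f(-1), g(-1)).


f(-1) = -11
g(-1) = -2
max = -2

-2


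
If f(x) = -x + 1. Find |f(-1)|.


f(-1) = 2
|2| = 2

2


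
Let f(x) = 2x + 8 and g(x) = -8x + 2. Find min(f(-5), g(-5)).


f(-5) = -2
g(-5) = 42
min = -2

-2


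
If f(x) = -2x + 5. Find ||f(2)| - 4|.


3


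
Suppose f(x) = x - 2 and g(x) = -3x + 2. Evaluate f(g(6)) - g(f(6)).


f(g(6)) = -18
g(f(6)) = -10
Difference = -8

-8


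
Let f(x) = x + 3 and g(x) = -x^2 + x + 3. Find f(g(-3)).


g(-3) = -9
f(-9) = -6

-6


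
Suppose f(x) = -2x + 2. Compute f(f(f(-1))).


14


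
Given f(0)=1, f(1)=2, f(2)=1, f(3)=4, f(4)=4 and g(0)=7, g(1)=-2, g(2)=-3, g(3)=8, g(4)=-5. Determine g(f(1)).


f(1) = 2
g(2) = -3

-3


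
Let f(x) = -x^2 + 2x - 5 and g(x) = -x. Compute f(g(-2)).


g(-2) = 2
f(2) = (-1)*(2)^2 + 2*(2) - 5 = -5

-5


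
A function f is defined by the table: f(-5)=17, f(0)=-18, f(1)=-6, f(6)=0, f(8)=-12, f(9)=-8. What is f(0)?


Reading from the table at x = 0

-18


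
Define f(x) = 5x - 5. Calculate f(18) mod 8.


f(18) = 85
85 mod 8 = 5

5


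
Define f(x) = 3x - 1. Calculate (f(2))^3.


f(2) = 5
(5)^3 = 125

125


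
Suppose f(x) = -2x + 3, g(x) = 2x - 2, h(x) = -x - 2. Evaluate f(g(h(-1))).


h(-1) = -1
g(-1) = -4
f(-4) = 11

11


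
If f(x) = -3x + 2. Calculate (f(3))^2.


f(3) = -7
(-7)^2 = 49

49


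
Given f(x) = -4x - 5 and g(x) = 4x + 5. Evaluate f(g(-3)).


g(-3) = -7
f(-7) = 23

23


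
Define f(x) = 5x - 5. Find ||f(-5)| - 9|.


f(-5) = -30
|-30| = 30
|30 - 9| = 21

21


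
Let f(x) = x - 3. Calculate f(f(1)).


f(1) = -2
f(-2) = -5

-5


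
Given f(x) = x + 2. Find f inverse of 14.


12


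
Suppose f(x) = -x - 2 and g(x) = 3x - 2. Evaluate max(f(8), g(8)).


f(8) = -10
g(8) = 22
max = 22

22


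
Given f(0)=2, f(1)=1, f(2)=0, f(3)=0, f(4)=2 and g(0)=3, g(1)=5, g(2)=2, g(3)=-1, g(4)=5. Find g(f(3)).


f(3) = 0
g(0) = 3

3


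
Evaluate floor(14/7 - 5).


14/7 = 2
2 - 5 = -3
floor(-3) = -3

-3


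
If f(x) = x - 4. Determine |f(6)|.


f(6) = 2
|2| = 2

2


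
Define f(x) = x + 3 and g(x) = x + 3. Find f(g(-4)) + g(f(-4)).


f(g(-4)) = 2
g(f(-4)) = 2
Sum = 4

4


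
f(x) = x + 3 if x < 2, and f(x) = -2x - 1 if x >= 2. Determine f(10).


10 satisfies x >= 2
f(10) = -21

-21


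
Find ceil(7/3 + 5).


8


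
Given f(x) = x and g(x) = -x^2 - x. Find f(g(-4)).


g(-4) = -12
f(-12) = -12

-12


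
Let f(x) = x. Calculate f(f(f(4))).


4


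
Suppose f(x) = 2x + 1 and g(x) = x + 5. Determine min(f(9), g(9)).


f(9) = 19
g(9) = 14
min = 14

14


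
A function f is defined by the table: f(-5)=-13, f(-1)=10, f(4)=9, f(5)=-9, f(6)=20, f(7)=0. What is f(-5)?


-13


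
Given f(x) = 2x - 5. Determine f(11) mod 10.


f(11) = 17
17 mod 10 = 7

7


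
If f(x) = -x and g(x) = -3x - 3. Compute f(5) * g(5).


f(5) = -5
g(5) = -18
Product = 90

90


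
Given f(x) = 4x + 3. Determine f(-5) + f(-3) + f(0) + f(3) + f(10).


f(-5) = -17
f(-3) = -9
f(0) = 3
f(3) = 15
f(10) = 43
Sum = 35

35


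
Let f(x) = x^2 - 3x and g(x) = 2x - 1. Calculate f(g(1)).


g(1) = 1
f(1) = 1*(1)^2 - 3*(1) = -2

-2


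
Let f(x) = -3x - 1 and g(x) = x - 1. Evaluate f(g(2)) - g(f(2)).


f(g(2)) = -4
g(f(2)) = -8
Difference = 4

4


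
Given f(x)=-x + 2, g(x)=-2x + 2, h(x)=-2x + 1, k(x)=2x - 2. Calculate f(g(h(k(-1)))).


18


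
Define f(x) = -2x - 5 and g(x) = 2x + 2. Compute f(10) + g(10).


-3


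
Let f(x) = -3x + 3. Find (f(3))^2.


f(3) = -6
(-6)^2 = 36

36


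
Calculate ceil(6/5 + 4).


6/5 = 1.2
1.2 + 4 = 5.2
ceil(5.2) = 6

6


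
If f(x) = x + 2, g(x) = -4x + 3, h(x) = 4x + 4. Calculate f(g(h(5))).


h(5) = 24
g(24) = -93
f(-93) = -91

-91


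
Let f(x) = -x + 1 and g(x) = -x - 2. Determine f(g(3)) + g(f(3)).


f(g(3)) = 6
g(f(3)) = 0
Sum = 6

6


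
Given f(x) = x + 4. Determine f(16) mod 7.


f(16) = 20
20 mod 7 = 6

6


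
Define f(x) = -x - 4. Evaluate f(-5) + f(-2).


-1


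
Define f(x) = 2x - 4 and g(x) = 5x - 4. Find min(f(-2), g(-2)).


f(-2) = -8
g(-2) = -14
min = -14

-14


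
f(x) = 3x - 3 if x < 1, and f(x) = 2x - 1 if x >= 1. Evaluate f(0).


0 satisfies x < 1
f(0) = -3

-3


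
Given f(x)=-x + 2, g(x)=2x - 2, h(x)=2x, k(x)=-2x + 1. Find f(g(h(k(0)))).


k(0) = 1
h(1) = 2
g(2) = 2
f(2) = 0

0


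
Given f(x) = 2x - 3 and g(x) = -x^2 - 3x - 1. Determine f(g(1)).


g(1) = -5
f(-5) = -13

-13


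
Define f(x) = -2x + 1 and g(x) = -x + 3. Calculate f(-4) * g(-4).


f(-4) = 9
g(-4) = 7
Product = 63

63


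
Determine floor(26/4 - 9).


26/4 = 6.5
6.5 - 9 = -2.5
floor(-2.5) = -3

-3


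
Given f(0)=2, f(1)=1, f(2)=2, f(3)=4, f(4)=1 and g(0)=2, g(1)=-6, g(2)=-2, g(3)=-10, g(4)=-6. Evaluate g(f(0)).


f(0) = 2
g(2) = -2

-2


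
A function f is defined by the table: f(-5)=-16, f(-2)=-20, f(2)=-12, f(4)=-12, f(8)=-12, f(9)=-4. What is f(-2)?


Reading from the table at x = -2

-20


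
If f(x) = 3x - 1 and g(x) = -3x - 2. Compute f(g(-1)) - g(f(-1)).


-8


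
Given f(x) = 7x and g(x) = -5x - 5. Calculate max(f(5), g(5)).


f(5) = 35
g(5) = -30
max = 35

35


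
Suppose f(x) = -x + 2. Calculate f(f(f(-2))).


4


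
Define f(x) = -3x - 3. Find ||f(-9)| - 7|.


17


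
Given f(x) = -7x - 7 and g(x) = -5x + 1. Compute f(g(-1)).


g(-1) = 6
f(6) = -49

-49


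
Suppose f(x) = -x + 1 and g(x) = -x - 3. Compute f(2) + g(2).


f(2) = -1
g(2) = -5
Sum = -6

-6


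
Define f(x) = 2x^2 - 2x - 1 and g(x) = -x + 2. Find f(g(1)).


g(1) = 1
f(1) = 2*(1)^2 - 2*(1) - 1 = -1

-1


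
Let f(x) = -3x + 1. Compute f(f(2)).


f(2) = -5
f(-5) = 16

16


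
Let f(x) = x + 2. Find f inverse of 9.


Solve x + 2 = 9
x = (9 - 2) / 1 = 7

7


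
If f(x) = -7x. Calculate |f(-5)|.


f(-5) = 35
|35| = 35

35


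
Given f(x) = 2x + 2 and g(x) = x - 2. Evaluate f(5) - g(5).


f(5) = 12
g(5) = 3
Difference = 9

9


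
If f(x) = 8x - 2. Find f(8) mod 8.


f(8) = 62
62 mod 8 = 6

6


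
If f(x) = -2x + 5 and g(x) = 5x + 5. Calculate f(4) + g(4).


f(4) = -3
g(4) = 25
Sum = 22

22


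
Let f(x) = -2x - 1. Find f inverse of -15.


Solve -2x - 1 = -15
x = (-15 + 1) / (-2) = 7

7


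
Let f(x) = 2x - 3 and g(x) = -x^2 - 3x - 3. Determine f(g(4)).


g(4) = -31
f(-31) = -65

-65


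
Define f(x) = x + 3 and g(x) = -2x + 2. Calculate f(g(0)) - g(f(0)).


f(g(0)) = 5
g(f(0)) = -4
Difference = 9

9


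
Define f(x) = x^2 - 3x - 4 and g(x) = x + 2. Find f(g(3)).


g(3) = 5
f(5) = 1*(5)^2 - 3*(5) - 4 = 6

6


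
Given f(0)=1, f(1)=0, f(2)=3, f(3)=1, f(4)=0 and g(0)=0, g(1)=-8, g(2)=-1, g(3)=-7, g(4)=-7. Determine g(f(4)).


f(4) = 0
g(0) = 0

0


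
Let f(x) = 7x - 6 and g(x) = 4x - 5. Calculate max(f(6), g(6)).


f(6) = 36
g(6) = 19
max = 36

36


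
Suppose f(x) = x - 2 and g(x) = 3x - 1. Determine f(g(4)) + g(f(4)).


f(g(4)) = 9
g(f(4)) = 5
Sum = 14

14


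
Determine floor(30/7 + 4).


8


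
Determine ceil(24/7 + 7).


24/7 = 3.4286
3.4286 + 7 = 10.4286
ceil(10.4286) = 11

11


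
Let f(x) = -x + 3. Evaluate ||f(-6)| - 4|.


f(-6) = 9
|9| = 9
|9 - 4| = 5

5


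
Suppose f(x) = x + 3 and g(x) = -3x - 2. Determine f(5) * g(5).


f(5) = 8
g(5) = -17
Product = -136

-136


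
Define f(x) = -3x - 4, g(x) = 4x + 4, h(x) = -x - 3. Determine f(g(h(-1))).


h(-1) = -2
g(-2) = -4
f(-4) = 8

8


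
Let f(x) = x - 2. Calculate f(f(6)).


f(6) = 4
f(4) = 2

2


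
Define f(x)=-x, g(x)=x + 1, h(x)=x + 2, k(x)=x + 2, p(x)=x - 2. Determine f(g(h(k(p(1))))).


-4


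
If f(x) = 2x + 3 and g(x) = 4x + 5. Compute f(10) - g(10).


f(10) = 23
g(10) = 45
Difference = -22

-22


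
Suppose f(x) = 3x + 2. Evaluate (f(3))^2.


f(3) = 11
(11)^2 = 121

121


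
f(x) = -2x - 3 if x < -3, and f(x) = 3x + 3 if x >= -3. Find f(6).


6 satisfies x >= -3
f(6) = 21

21


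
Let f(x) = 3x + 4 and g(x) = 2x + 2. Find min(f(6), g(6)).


14


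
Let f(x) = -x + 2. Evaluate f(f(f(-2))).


4


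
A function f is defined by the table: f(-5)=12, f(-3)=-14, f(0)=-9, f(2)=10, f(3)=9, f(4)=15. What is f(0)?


Reading from the table at x = 0

-9


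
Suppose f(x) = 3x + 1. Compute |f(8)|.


f(8) = 25
|25| = 25

25


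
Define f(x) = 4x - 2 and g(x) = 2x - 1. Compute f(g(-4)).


g(-4) = -9
f(-9) = -38

-38


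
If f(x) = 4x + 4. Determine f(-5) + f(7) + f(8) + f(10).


f(-5) = -16
f(7) = 32
f(8) = 36
f(10) = 44
Sum = 96

96


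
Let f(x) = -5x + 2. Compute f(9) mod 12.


f(9) = -43
-43 mod 12 = 5

5


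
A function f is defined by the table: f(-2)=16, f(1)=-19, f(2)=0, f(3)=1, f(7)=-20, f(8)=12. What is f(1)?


Reading from the table at x = 1

-19


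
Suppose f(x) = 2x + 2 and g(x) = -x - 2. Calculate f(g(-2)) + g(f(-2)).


f(g(-2)) = 2
g(f(-2)) = 0
Sum = 2

2


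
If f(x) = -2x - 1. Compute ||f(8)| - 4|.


13


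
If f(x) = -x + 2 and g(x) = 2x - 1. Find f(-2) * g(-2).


-20


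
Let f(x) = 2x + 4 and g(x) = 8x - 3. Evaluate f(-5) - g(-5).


f(-5) = -6
g(-5) = -43
Difference = 37

37


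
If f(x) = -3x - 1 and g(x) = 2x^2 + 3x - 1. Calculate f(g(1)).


-13


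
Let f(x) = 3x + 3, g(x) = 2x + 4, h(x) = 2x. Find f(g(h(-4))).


h(-4) = -8
g(-8) = -12
f(-12) = -33

-33


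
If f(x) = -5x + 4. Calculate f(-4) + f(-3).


f(-4) = 24
f(-3) = 19
Sum = 43

43


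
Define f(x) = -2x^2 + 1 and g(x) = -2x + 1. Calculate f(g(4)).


g(4) = -7
f(-7) = (-2)*(-7)^2 + 1 = -97

-97


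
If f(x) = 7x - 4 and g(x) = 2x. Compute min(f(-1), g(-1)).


f(-1) = -11
g(-1) = -2
min = -11

-11


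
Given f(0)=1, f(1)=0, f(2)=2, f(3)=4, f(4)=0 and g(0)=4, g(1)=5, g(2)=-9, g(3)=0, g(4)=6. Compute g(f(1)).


f(1) = 0
g(0) = 4

4


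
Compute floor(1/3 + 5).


1/3 = 0.3333
0.3333 + 5 = 5.3333
floor(5.3333) = 5

5


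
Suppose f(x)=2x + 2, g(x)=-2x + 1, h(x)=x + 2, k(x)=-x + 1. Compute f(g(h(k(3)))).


k(3) = -2
h(-2) = 0
g(0) = 1
f(1) = 4

4


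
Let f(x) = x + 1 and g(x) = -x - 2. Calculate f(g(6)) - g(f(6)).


f(g(6)) = -7
g(f(6)) = -9
Difference = 2

2


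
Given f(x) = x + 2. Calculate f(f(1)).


5


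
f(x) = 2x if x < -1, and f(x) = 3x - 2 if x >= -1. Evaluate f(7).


7 satisfies x >= -1
f(7) = 19

19


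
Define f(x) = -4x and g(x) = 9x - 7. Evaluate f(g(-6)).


g(-6) = -61
f(-61) = 244

244


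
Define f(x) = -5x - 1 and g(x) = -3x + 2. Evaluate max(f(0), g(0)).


f(0) = -1
g(0) = 2
max = 2

2


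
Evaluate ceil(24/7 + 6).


24/7 = 3.4286
3.4286 + 6 = 9.4286
ceil(9.4286) = 10

10


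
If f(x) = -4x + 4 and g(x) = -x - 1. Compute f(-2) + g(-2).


f(-2) = 12
g(-2) = 1
Sum = 13

13


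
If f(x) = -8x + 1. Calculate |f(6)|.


f(6) = -47
|-47| = 47

47


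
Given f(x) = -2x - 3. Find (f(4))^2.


f(4) = -11
(-11)^2 = 121

121


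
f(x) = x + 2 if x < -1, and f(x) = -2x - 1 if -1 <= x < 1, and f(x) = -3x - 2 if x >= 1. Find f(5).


5 satisfies x >= 1
f(5) = -17

-17


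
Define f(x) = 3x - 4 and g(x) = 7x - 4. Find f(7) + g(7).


f(7) = 17
g(7) = 45
Sum = 62

62


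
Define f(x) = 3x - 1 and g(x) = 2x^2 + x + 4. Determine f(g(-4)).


g(-4) = 32
f(32) = 95

95


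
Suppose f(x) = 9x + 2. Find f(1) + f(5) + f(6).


114


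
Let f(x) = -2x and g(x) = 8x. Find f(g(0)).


g(0) = 0
f(0) = 0

0


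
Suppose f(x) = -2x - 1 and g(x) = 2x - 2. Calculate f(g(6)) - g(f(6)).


f(g(6)) = -21
g(f(6)) = -28
Difference = 7

7


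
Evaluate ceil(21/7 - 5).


21/7 = 3
3 - 5 = -2
ceil(-2) = -2

-2


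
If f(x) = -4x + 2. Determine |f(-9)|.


38


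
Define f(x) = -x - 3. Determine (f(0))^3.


f(0) = -3
(-3)^3 = -27

-27


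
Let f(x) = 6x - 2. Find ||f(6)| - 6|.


28


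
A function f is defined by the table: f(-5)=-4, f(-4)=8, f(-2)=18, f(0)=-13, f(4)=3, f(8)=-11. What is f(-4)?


8


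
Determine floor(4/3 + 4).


4/3 = 1.3333
1.3333 + 4 = 5.3333
floor(5.3333) = 5

5


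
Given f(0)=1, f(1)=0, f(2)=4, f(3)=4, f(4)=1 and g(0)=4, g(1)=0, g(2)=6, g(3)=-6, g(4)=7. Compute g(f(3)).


f(3) = 4
g(4) = 7

7


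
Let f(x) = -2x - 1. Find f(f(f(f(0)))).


f(0) = -1
f(-1) = 1
f(1) = -3
f(-3) = 5

5


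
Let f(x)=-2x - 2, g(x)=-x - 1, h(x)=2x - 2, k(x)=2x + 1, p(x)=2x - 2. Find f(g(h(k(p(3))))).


32


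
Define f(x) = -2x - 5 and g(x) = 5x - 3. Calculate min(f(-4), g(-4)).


f(-4) = 3
g(-4) = -23
min = -23

-23


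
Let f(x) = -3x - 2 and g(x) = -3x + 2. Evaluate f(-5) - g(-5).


f(-5) = 13
g(-5) = 17
Difference = -4

-4


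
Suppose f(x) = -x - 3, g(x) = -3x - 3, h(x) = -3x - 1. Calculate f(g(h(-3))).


24


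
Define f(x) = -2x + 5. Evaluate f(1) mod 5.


f(1) = 3
3 mod 5 = 3

3


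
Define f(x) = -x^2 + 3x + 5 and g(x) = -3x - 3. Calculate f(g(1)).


g(1) = -6
f(-6) = (-1)*(-6)^2 + 3*(-6) + 5 = -49

-49


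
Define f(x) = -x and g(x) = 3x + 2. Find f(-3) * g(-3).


f(-3) = 3
g(-3) = -7
Product = -21

-21


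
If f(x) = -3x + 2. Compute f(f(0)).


f(0) = 2
f(2) = -4

-4


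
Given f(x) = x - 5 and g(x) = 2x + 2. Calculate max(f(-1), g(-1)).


f(-1) = -6
g(-1) = 0
max = 0

0


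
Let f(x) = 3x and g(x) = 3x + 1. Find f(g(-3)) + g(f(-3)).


f(g(-3)) = -24
g(f(-3)) = -26
Sum = -50

-50


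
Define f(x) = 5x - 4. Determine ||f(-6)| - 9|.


f(-6) = -34
|-34| = 34
|34 - 9| = 25

25


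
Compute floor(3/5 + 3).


3/5 = 0.6
0.6 + 3 = 3.6
floor(3.6) = 3

3


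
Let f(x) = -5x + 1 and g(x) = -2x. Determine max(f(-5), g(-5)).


f(-5) = 26
g(-5) = 10
max = 26

26


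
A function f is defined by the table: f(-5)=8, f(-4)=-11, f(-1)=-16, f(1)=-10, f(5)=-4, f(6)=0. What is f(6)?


Reading from the table at x = 6

0


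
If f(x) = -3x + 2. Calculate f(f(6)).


f(6) = -16
f(-16) = 50

50


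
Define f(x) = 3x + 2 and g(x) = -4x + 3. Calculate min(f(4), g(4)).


-13


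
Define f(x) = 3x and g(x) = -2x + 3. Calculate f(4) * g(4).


f(4) = 12
g(4) = -5
Product = -60

-60


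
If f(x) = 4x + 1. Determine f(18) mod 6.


f(18) = 73
73 mod 6 = 1

1


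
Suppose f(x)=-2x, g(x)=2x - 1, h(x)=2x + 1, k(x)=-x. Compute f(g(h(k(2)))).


k(2) = -2
h(-2) = -3
g(-3) = -7
f(-7) = 14

14


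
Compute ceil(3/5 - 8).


3/5 = 0.6
0.6 - 8 = -7.4
ceil(-7.4) = -7

-7


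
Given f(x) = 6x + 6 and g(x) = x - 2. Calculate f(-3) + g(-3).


-17


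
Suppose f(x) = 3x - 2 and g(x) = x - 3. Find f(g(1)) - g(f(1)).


-6


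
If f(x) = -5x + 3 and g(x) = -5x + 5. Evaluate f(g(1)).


g(1) = 0
f(0) = 3

3


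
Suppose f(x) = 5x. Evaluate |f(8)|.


f(8) = 40
|40| = 40

40


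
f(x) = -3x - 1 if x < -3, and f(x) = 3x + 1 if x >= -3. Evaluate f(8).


8 satisfies x >= -3
f(8) = 25

25


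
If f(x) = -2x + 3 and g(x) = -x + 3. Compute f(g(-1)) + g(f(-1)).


f(g(-1)) = -5
g(f(-1)) = -2
Sum = -7

-7


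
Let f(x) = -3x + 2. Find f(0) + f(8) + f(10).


f(0) = 2
f(8) = -22
f(10) = -28
Sum = -48

-48


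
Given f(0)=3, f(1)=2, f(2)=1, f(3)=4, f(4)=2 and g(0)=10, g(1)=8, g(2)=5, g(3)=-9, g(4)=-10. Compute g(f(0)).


f(0) = 3
g(3) = -9

-9


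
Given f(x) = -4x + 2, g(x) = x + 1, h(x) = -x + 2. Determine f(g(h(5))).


h(5) = -3
g(-3) = -2
f(-2) = 10

10


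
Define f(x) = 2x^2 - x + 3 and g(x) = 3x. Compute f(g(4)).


g(4) = 12
f(12) = 2*(12)^2 - 1*(12) + 3 = 279

279


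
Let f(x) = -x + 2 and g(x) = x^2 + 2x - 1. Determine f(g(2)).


g(2) = 7
f(7) = -5

-5


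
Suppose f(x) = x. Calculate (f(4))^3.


64


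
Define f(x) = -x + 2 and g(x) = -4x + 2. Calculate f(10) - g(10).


f(10) = -8
g(10) = -38
Difference = 30

30


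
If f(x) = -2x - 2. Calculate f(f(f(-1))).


f(-1) = 0
f(0) = -2
f(-2) = 2

2


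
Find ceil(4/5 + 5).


4/5 = 0.8
0.8 + 5 = 5.8
ceil(5.8) = 6

6


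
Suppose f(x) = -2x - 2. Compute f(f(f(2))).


f(2) = -6
f(-6) = 10
f(10) = -22

-22


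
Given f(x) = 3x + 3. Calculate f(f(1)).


21


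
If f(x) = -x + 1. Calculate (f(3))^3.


f(3) = -2
(-2)^3 = -8

-8


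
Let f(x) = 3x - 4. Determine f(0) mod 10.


f(0) = -4
-4 mod 10 = 6

6


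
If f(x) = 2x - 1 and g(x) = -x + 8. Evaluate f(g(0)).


g(0) = 8
f(8) = 15

15


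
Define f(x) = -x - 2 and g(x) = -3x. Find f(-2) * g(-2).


f(-2) = 0
g(-2) = 6
Product = 0

0


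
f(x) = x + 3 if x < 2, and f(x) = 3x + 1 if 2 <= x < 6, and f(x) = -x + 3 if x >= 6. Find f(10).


10 satisfies x >= 6
f(10) = -7

-7


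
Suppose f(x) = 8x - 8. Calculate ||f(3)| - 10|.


f(3) = 16
|16| = 16
|16 - 10| = 6

6


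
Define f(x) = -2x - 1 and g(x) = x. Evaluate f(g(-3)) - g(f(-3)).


f(g(-3)) = 5
g(f(-3)) = 5
Difference = 0

0


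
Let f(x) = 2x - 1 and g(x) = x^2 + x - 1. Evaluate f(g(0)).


g(0) = -1
f(-1) = -3

-3


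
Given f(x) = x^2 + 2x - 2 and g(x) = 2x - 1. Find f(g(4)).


61


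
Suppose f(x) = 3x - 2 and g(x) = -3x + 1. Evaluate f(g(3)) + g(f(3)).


f(g(3)) = -26
g(f(3)) = -20
Sum = -46

-46


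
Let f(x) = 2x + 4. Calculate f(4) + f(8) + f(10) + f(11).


f(4) = 12
f(8) = 20
f(10) = 24
f(11) = 26
Sum = 82

82


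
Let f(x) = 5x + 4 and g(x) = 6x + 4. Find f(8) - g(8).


f(8) = 44
g(8) = 52
Difference = -8

-8


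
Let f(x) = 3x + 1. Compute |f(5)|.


f(5) = 16
|16| = 16

16


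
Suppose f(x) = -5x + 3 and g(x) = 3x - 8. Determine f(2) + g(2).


f(2) = -7
g(2) = -2
Sum = -9

-9


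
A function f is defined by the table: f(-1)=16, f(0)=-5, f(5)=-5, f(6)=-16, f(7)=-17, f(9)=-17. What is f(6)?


Reading from the table at x = 6

-16


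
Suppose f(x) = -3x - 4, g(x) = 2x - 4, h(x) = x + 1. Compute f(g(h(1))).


h(1) = 2
g(2) = 0
f(0) = -4

-4


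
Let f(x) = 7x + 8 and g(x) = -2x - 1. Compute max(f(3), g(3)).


29


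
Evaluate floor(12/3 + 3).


12/3 = 4
4 + 3 = 7
floor(7) = 7

7


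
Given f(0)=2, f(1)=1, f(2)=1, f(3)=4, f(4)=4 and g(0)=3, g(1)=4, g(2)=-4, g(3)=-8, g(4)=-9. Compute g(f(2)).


f(2) = 1
g(1) = 4

4


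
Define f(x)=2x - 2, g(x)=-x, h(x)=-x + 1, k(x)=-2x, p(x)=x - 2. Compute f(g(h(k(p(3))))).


p(3) = 1
k(1) = -2
h(-2) = 3
g(3) = -3
f(-3) = -8

-8


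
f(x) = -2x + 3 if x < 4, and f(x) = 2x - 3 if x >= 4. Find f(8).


8 satisfies x >= 4
f(8) = 13

13


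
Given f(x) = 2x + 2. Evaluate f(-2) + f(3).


f(-2) = -2
f(3) = 8
Sum = 6

6


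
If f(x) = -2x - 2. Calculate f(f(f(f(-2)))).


f(-2) = 2
f(2) = -6
f(-6) = 10
f(10) = -22

-22


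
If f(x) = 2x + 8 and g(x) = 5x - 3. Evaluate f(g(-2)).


-18


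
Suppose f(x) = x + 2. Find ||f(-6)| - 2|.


f(-6) = -4
|-4| = 4
|4 - 2| = 2

2


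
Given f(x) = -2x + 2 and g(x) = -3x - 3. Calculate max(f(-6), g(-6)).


f(-6) = 14
g(-6) = 15
max = 15

15


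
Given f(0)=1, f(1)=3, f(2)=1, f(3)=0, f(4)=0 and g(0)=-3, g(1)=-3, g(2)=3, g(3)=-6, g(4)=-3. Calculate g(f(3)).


f(3) = 0
g(0) = -3

-3


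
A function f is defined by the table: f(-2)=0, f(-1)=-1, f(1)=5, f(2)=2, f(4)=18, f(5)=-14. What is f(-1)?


Reading from the table at x = -1

-1


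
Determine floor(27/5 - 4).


27/5 = 5.4
5.4 - 4 = 1.4
floor(1.4) = 1

1


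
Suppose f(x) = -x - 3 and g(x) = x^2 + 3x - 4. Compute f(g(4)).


g(4) = 24
f(24) = -27

-27


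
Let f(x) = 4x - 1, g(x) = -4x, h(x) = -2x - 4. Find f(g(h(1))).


h(1) = -6
g(-6) = 24
f(24) = 95

95


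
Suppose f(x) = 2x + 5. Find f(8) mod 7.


f(8) = 21
21 mod 7 = 0

0


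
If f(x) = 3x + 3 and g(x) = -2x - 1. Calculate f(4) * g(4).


f(4) = 15
g(4) = -9
Product = -135

-135


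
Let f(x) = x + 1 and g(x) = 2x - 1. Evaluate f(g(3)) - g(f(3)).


f(g(3)) = 6
g(f(3)) = 7
Difference = -1

-1


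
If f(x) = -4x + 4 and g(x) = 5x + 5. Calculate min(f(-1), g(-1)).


0


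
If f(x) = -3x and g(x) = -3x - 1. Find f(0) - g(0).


f(0) = 0
g(0) = -1
Difference = 1

1


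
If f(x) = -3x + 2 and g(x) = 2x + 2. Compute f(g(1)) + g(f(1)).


f(g(1)) = -10
g(f(1)) = 0
Sum = -10

-10


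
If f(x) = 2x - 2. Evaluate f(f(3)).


f(3) = 4
f(4) = 6

6


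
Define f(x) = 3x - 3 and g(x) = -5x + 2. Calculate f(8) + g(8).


f(8) = 21
g(8) = -38
Sum = -17

-17


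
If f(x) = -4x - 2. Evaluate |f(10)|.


f(10) = -42
|-42| = 42

42


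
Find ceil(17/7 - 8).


17/7 = 2.4286
2.4286 - 8 = -5.5714
ceil(-5.5714) = -5

-5


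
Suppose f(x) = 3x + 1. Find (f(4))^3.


2197


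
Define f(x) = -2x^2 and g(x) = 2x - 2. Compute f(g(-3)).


g(-3) = -8
f(-8) = (-2)*(-8)^2 = -128

-128


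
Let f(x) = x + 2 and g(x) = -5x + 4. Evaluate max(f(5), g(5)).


f(5) = 7
g(5) = -21
max = 7

7


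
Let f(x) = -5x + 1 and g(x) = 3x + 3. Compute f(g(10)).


g(10) = 33
f(33) = -164

-164


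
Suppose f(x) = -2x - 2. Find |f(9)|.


20


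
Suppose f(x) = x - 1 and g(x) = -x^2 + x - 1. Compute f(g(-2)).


g(-2) = -7
f(-7) = -8

-8


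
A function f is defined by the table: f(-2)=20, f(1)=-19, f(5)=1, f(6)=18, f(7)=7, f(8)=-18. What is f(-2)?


Reading from the table at x = -2

20


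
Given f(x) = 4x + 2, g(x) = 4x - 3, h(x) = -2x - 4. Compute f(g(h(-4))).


h(-4) = 4
g(4) = 13
f(13) = 54

54


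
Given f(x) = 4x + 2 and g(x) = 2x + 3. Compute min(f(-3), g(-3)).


f(-3) = -10
g(-3) = -3
min = -10

-10


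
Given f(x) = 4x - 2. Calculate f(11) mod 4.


f(11) = 42
42 mod 4 = 2

2


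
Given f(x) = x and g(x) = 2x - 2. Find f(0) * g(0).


f(0) = 0
g(0) = -2
Product = 0

0


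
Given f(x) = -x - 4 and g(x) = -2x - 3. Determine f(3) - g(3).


f(3) = -7
g(3) = -9
Difference = 2

2


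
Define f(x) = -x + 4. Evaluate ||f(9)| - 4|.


f(9) = -5
|-5| = 5
|5 - 4| = 1

1


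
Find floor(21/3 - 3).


21/3 = 7
7 - 3 = 4
floor(4) = 4

4


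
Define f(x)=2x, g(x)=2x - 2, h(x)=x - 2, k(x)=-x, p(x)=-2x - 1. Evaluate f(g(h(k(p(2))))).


p(2) = -5
k(-5) = 5
h(5) = 3
g(3) = 4
f(4) = 8

8


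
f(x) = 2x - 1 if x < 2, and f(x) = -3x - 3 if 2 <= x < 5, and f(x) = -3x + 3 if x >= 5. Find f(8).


8 satisfies x >= 5
f(8) = -21

-21


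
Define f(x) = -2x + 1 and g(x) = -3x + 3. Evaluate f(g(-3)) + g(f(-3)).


f(g(-3)) = -23
g(f(-3)) = -18
Sum = -41

-41


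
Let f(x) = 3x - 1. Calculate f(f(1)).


f(1) = 2
f(2) = 5

5


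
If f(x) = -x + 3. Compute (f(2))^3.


f(2) = 1
(1)^3 = 1

1


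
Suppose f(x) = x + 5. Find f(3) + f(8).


f(3) = 8
f(8) = 13
Sum = 21

21


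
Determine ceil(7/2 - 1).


7/2 = 3.5
3.5 - 1 = 2.5
ceil(2.5) = 3

3


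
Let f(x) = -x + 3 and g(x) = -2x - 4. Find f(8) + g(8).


f(8) = -5
g(8) = -20
Sum = -25

-25


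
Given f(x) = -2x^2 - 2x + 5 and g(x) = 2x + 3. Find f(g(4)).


g(4) = 11
f(11) = (-2)*(11)^2 - 2*(11) + 5 = -259

-259
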